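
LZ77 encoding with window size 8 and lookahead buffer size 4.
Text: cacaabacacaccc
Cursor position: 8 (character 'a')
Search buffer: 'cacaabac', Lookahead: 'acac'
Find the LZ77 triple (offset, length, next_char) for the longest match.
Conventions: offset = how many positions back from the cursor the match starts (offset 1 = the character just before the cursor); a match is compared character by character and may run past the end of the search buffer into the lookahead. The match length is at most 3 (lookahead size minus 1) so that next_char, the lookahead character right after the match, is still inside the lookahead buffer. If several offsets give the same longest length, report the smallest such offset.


Try each offset into the search buffer:
  offset=1 (pos 7, char 'c'): match length 0
  offset=2 (pos 6, char 'a'): match length 3
  offset=3 (pos 5, char 'b'): match length 0
  offset=4 (pos 4, char 'a'): match length 1
  offset=5 (pos 3, char 'a'): match length 1
  offset=6 (pos 2, char 'c'): match length 0
  offset=7 (pos 1, char 'a'): match length 3
  offset=8 (pos 0, char 'c'): match length 0
Longest match has length 3, found at offsets 2, 7; take the smallest, offset 2.
next_char = character at position 8 + 3 = 11 -> 'c'

Best match: offset=2, length=3 (matching 'aca' starting at position 6)
LZ77 triple: (2, 3, 'c')


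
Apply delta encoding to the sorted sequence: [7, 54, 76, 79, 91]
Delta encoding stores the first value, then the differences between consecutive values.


First value: 7
Deltas:
  54 - 7 = 47
  76 - 54 = 22
  79 - 76 = 3
  91 - 79 = 12


Delta encoded: [7, 47, 22, 3, 12]


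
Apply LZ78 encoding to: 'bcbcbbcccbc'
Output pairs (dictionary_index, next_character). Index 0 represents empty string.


LZ78 encoding steps:
Dictionary: {0: ''}
Step 1: w='' (idx 0), next='b' -> output (0, 'b'), add 'b' as idx 1
Step 2: w='' (idx 0), next='c' -> output (0, 'c'), add 'c' as idx 2
Step 3: w='b' (idx 1), next='c' -> output (1, 'c'), add 'bc' as idx 3
Step 4: w='b' (idx 1), next='b' -> output (1, 'b'), add 'bb' as idx 4
Step 5: w='c' (idx 2), next='c' -> output (2, 'c'), add 'cc' as idx 5
Step 6: w='c' (idx 2), next='b' -> output (2, 'b'), add 'cb' as idx 6
Step 7: w='c' (idx 2), end of input -> output (2, '')


Encoded: [(0, 'b'), (0, 'c'), (1, 'c'), (1, 'b'), (2, 'c'), (2, 'b'), (2, '')]


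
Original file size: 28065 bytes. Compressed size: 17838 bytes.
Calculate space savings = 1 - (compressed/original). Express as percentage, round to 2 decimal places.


ratio = compressed/original = 17838/28065 = 0.635596
savings = 1 - ratio = 1 - 0.635596 = 0.364404
as a percentage: 0.364404 * 100 = 36.44%

Space savings = 1 - 17838/28065 = 36.44%


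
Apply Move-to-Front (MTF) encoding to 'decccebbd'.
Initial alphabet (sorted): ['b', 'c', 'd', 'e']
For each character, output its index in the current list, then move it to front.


MTF encoding:
'd': index 2 in ['b', 'c', 'd', 'e'] -> ['d', 'b', 'c', 'e']
'e': index 3 in ['d', 'b', 'c', 'e'] -> ['e', 'd', 'b', 'c']
'c': index 3 in ['e', 'd', 'b', 'c'] -> ['c', 'e', 'd', 'b']
'c': index 0 in ['c', 'e', 'd', 'b'] -> ['c', 'e', 'd', 'b']
'c': index 0 in ['c', 'e', 'd', 'b'] -> ['c', 'e', 'd', 'b']
'e': index 1 in ['c', 'e', 'd', 'b'] -> ['e', 'c', 'd', 'b']
'b': index 3 in ['e', 'c', 'd', 'b'] -> ['b', 'e', 'c', 'd']
'b': index 0 in ['b', 'e', 'c', 'd'] -> ['b', 'e', 'c', 'd']
'd': index 3 in ['b', 'e', 'c', 'd'] -> ['d', 'b', 'e', 'c']


Output: [2, 3, 3, 0, 0, 1, 3, 0, 3]


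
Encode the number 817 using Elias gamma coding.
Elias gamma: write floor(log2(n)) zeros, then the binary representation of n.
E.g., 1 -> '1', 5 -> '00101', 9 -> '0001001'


num_bits = floor(log2(817)) + 1 = 10
leading_zeros = num_bits - 1 = 9
binary(817) = 1100110001

Elias gamma(817) = '000000000' + '1100110001' = 0000000001100110001 (19 bits)


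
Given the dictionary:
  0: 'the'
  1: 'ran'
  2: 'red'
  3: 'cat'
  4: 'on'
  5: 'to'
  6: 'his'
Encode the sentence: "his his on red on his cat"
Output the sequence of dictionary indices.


Look up each word in the dictionary:
  'his' -> 6
  'his' -> 6
  'on' -> 4
  'red' -> 2
  'on' -> 4
  'his' -> 6
  'cat' -> 3

Encoded: [6, 6, 4, 2, 4, 6, 3]


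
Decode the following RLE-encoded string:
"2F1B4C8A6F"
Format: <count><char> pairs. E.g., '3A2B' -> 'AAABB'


Expanding each <count><char> pair:
  2F -> 'FF'
  1B -> 'B'
  4C -> 'CCCC'
  8A -> 'AAAAAAAA'
  6F -> 'FFFFFF'

Decoded = FFBCCCCAAAAAAAAFFFFFF


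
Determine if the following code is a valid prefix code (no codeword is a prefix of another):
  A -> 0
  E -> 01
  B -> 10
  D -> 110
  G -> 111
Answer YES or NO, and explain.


Checking each pair (does one codeword prefix another?):
  A='0' vs E='01': prefix -- VIOLATION

NO -- this is NOT a valid prefix code. A (0) is a prefix of E (01).


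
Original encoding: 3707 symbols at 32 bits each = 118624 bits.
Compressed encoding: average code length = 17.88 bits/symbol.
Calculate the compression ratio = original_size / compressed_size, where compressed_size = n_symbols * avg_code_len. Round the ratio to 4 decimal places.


original_size = n_symbols * orig_bits = 3707 * 32 = 118624 bits
compressed_size = n_symbols * avg_code_len = 3707 * 17.88 = 66281.16 bits
ratio = original_size / compressed_size = 118624 / 66281.16 = 1.7897

Compression ratio = 1.7897


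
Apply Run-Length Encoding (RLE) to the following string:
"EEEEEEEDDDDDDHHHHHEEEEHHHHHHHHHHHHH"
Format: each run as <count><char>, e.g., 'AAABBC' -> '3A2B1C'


Scanning runs left to right:
  i=0: run of 'E' x 7 -> '7E'
  i=7: run of 'D' x 6 -> '6D'
  i=13: run of 'H' x 5 -> '5H'
  i=18: run of 'E' x 4 -> '4E'
  i=22: run of 'H' x 13 -> '13H'

RLE = 7E6D5H4E13H


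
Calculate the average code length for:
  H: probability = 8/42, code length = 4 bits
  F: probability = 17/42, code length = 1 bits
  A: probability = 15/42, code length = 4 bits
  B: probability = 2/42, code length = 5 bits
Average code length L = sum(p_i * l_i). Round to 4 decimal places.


Weighted contributions p_i * l_i:
  H: (8/42) * 4 = 32/42
  F: (17/42) * 1 = 17/42
  A: (15/42) * 4 = 60/42
  B: (2/42) * 5 = 10/42
Sum = (32 + 17 + 60 + 10)/42 = 119/42

L = 119/42 = 2.8333 bits/symbol


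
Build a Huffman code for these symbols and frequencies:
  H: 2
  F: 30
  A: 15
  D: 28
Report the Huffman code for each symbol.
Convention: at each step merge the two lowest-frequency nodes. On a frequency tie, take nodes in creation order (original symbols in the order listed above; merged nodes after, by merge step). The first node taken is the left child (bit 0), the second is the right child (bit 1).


Huffman tree construction:
Step 1: Merge H(2) + A(15) = 17
Step 2: Merge (H+A)(17) + D(28) = 45
Step 3: Merge F(30) + ((H+A)+D)(45) = 75
Read each symbol's code off the tree from the root (left child = 0, right child = 1).

Codes:
  H: 100 (length 3)
  F: 0 (length 1)
  A: 101 (length 3)
  D: 11 (length 2)
Average code length: 137/75 = 1.8267 bits/symbol


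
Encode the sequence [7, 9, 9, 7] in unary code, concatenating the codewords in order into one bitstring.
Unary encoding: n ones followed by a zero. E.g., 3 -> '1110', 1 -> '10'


Encode each number as n ones followed by a terminating 0:
  7 -> 11111110 (8 bits)
  9 -> 1111111110 (10 bits)
  9 -> 1111111110 (10 bits)
  7 -> 11111110 (8 bits)
Total length = 8 + 10 + 10 + 8 = 36 bits.

Unary([7, 9, 9, 7]) = 111111101111111110111111111011111110 (36 bits)


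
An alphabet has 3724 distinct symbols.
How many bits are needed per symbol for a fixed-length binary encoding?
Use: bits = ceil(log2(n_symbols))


log2(3724) = 11.8626
Bracket: 2^11 = 2048 < 3724 <= 2^12 = 4096
So ceil(log2(3724)) = 12

bits = ceil(log2(3724)) = ceil(11.8626) = 12 bits


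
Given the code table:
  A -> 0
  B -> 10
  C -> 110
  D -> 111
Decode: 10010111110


Decoding:
10 -> B
0 -> A
10 -> B
111 -> D
110 -> C


Result: BABDC


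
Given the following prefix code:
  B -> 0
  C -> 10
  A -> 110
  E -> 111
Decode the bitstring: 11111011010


Decoding step by step:
Bits 111 -> E
Bits 110 -> A
Bits 110 -> A
Bits 10 -> C


Decoded message: EAAC


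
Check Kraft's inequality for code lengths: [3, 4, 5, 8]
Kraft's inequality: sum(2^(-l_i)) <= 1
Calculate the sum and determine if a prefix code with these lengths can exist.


Sum = 2^(-3) + 2^(-4) + 2^(-5) + 2^(-8)
    = 0.125 + 0.0625 + 0.03125 + 0.00390625
    = 57/256 = 0.22265625
Since 0.22265625 <= 1, Kraft's inequality IS satisfied.
A prefix code with these lengths CAN exist.

Kraft sum = 0.22265625. Satisfied.


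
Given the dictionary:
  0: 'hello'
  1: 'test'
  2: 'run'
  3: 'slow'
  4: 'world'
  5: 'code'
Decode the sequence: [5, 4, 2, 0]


Look up each index in the dictionary:
  5 -> 'code'
  4 -> 'world'
  2 -> 'run'
  0 -> 'hello'

Decoded: "code world run hello"


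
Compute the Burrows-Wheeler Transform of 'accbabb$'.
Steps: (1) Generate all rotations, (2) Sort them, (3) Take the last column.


Rotations (sorted):
  0: $accbabb -> last char: b
  1: abb$accb -> last char: b
  2: accbabb$ -> last char: $
  3: b$accbab -> last char: b
  4: babb$acc -> last char: c
  5: bb$accba -> last char: a
  6: cbabb$ac -> last char: c
  7: ccbabb$a -> last char: a


BWT = bb$bcaca


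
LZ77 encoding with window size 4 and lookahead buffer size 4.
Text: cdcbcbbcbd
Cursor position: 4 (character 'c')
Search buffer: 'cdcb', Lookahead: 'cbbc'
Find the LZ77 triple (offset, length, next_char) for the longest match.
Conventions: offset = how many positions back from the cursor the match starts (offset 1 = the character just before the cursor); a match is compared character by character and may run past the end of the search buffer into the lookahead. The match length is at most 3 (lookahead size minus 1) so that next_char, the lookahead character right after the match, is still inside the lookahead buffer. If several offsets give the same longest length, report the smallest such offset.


Try each offset into the search buffer:
  offset=1 (pos 3, char 'b'): match length 0
  offset=2 (pos 2, char 'c'): match length 2
  offset=3 (pos 1, char 'd'): match length 0
  offset=4 (pos 0, char 'c'): match length 1
Longest match has length 2 at offset 2.
next_char = character at position 4 + 2 = 6 -> 'b'

Best match: offset=2, length=2 (matching 'cb' starting at position 2)
LZ77 triple: (2, 2, 'b')


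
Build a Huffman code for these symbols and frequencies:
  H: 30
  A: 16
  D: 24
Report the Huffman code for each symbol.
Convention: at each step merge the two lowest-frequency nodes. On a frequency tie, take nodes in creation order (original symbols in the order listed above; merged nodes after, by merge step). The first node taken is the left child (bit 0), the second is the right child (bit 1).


Huffman tree construction:
Step 1: Merge A(16) + D(24) = 40
Step 2: Merge H(30) + (A+D)(40) = 70
Read each symbol's code off the tree from the root (left child = 0, right child = 1).

Codes:
  H: 0 (length 1)
  A: 10 (length 2)
  D: 11 (length 2)
Average code length: 110/70 = 1.5714 bits/symbol


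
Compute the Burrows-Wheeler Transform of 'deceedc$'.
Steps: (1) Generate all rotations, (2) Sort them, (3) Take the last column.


Rotations (sorted):
  0: $deceedc -> last char: c
  1: c$deceed -> last char: d
  2: ceedc$de -> last char: e
  3: dc$decee -> last char: e
  4: deceedc$ -> last char: $
  5: eceedc$d -> last char: d
  6: edc$dece -> last char: e
  7: eedc$dec -> last char: c


BWT = cdee$dec


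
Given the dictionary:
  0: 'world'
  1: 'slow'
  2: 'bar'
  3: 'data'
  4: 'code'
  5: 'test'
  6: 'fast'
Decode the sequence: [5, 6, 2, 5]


Look up each index in the dictionary:
  5 -> 'test'
  6 -> 'fast'
  2 -> 'bar'
  5 -> 'test'

Decoded: "test fast bar test"


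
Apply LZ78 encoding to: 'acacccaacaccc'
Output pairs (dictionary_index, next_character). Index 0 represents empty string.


LZ78 encoding steps:
Dictionary: {0: ''}
Step 1: w='' (idx 0), next='a' -> output (0, 'a'), add 'a' as idx 1
Step 2: w='' (idx 0), next='c' -> output (0, 'c'), add 'c' as idx 2
Step 3: w='a' (idx 1), next='c' -> output (1, 'c'), add 'ac' as idx 3
Step 4: w='c' (idx 2), next='c' -> output (2, 'c'), add 'cc' as idx 4
Step 5: w='a' (idx 1), next='a' -> output (1, 'a'), add 'aa' as idx 5
Step 6: w='c' (idx 2), next='a' -> output (2, 'a'), add 'ca' as idx 6
Step 7: w='cc' (idx 4), next='c' -> output (4, 'c'), add 'ccc' as idx 7


Encoded: [(0, 'a'), (0, 'c'), (1, 'c'), (2, 'c'), (1, 'a'), (2, 'a'), (4, 'c')]


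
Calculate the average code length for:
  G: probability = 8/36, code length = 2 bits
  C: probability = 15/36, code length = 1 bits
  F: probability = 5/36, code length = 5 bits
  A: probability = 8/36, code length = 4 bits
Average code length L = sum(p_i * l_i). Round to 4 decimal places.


Weighted contributions p_i * l_i:
  G: (8/36) * 2 = 16/36
  C: (15/36) * 1 = 15/36
  F: (5/36) * 5 = 25/36
  A: (8/36) * 4 = 32/36
Sum = (16 + 15 + 25 + 32)/36 = 88/36

L = 88/36 = 2.4444 bits/symbol


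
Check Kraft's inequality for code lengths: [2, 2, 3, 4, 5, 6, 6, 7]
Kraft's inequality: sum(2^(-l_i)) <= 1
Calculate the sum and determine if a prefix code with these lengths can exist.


Sum = 2^(-2) + 2^(-2) + 2^(-3) + 2^(-4) + 2^(-5) + 2^(-6) + 2^(-6) + 2^(-7)
    = 0.25 + 0.25 + 0.125 + 0.0625 + 0.03125 + 0.015625 + 0.015625 + 0.0078125
    = 97/128 = 0.7578125
Since 0.7578125 <= 1, Kraft's inequality IS satisfied.
A prefix code with these lengths CAN exist.

Kraft sum = 0.7578125. Satisfied.


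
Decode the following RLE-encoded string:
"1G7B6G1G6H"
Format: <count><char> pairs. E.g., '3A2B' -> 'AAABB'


Expanding each <count><char> pair:
  1G -> 'G'
  7B -> 'BBBBBBB'
  6G -> 'GGGGGG'
  1G -> 'G'
  6H -> 'HHHHHH'

Decoded = GBBBBBBBGGGGGGGHHHHHH


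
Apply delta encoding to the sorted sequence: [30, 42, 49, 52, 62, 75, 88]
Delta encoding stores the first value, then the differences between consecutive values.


First value: 30
Deltas:
  42 - 30 = 12
  49 - 42 = 7
  52 - 49 = 3
  62 - 52 = 10
  75 - 62 = 13
  88 - 75 = 13


Delta encoded: [30, 12, 7, 3, 10, 13, 13]


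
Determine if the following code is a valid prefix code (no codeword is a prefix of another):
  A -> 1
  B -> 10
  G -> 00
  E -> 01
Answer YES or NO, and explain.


Checking each pair (does one codeword prefix another?):
  A='1' vs B='10': prefix -- VIOLATION

NO -- this is NOT a valid prefix code. A (1) is a prefix of B (10).


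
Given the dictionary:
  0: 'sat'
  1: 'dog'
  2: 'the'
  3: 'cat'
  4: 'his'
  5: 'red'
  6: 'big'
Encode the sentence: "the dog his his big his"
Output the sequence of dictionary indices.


Look up each word in the dictionary:
  'the' -> 2
  'dog' -> 1
  'his' -> 4
  'his' -> 4
  'big' -> 6
  'his' -> 4

Encoded: [2, 1, 4, 4, 6, 4]


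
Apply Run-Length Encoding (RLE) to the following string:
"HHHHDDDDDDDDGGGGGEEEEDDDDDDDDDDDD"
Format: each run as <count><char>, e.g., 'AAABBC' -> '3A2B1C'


Scanning runs left to right:
  i=0: run of 'H' x 4 -> '4H'
  i=4: run of 'D' x 8 -> '8D'
  i=12: run of 'G' x 5 -> '5G'
  i=17: run of 'E' x 4 -> '4E'
  i=21: run of 'D' x 12 -> '12D'

RLE = 4H8D5G4E12D


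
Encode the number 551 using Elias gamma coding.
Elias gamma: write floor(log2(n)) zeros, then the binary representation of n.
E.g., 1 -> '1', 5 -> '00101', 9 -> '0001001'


num_bits = floor(log2(551)) + 1 = 10
leading_zeros = num_bits - 1 = 9
binary(551) = 1000100111

Elias gamma(551) = '000000000' + '1000100111' = 0000000001000100111 (19 bits)


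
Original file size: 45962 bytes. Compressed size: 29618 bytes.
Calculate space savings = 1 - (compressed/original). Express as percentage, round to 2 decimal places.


ratio = compressed/original = 29618/45962 = 0.644402
savings = 1 - ratio = 1 - 0.644402 = 0.355598
as a percentage: 0.355598 * 100 = 35.56%

Space savings = 1 - 29618/45962 = 35.56%


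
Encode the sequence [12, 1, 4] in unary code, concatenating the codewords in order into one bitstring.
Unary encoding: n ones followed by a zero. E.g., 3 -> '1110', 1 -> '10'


Encode each number as n ones followed by a terminating 0:
  12 -> 1111111111110 (13 bits)
  1 -> 10 (2 bits)
  4 -> 11110 (5 bits)
Total length = 13 + 2 + 5 = 20 bits.

Unary([12, 1, 4]) = 11111111111101011110 (20 bits)


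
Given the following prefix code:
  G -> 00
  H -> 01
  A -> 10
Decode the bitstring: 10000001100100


Decoding step by step:
Bits 10 -> A
Bits 00 -> G
Bits 00 -> G
Bits 01 -> H
Bits 10 -> A
Bits 01 -> H
Bits 00 -> G


Decoded message: AGGHAHG


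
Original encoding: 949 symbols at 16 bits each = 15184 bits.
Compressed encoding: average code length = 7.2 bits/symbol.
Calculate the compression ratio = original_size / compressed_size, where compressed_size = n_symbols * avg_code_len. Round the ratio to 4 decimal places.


original_size = n_symbols * orig_bits = 949 * 16 = 15184 bits
compressed_size = n_symbols * avg_code_len = 949 * 7.2 = 6832.8 bits
ratio = original_size / compressed_size = 15184 / 6832.8 = 2.2222

Compression ratio = 2.2222


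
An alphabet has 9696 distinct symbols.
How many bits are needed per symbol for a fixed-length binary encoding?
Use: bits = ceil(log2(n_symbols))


log2(9696) = 13.2432
Bracket: 2^13 = 8192 < 9696 <= 2^14 = 16384
So ceil(log2(9696)) = 14

bits = ceil(log2(9696)) = ceil(13.2432) = 14 bits


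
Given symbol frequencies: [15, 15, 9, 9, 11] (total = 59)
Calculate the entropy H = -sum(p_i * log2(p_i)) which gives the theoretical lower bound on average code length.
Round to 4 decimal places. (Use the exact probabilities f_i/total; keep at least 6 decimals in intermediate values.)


Per-symbol terms -p_i * log2(p_i) with p_i = f_i/59:
  p = 15/59 = 0.254237: log2(p) = -1.975752, -p*log2(p) = 0.502310
  p = 15/59 = 0.254237: log2(p) = -1.975752, -p*log2(p) = 0.502310
  p = 9/59 = 0.152542: log2(p) = -2.712718, -p*log2(p) = 0.413804
  p = 9/59 = 0.152542: log2(p) = -2.712718, -p*log2(p) = 0.413804
  p = 11/59 = 0.186441: log2(p) = -2.423211, -p*log2(p) = 0.451785
H = 0.502310 + 0.502310 + 0.413804 + 0.413804 + 0.451785 = 2.284013

H = 2.284 bits/symbol


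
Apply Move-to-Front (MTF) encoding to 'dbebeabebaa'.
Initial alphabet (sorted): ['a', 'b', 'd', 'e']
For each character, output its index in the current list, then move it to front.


MTF encoding:
'd': index 2 in ['a', 'b', 'd', 'e'] -> ['d', 'a', 'b', 'e']
'b': index 2 in ['d', 'a', 'b', 'e'] -> ['b', 'd', 'a', 'e']
'e': index 3 in ['b', 'd', 'a', 'e'] -> ['e', 'b', 'd', 'a']
'b': index 1 in ['e', 'b', 'd', 'a'] -> ['b', 'e', 'd', 'a']
'e': index 1 in ['b', 'e', 'd', 'a'] -> ['e', 'b', 'd', 'a']
'a': index 3 in ['e', 'b', 'd', 'a'] -> ['a', 'e', 'b', 'd']
'b': index 2 in ['a', 'e', 'b', 'd'] -> ['b', 'a', 'e', 'd']
'e': index 2 in ['b', 'a', 'e', 'd'] -> ['e', 'b', 'a', 'd']
'b': index 1 in ['e', 'b', 'a', 'd'] -> ['b', 'e', 'a', 'd']
'a': index 2 in ['b', 'e', 'a', 'd'] -> ['a', 'b', 'e', 'd']
'a': index 0 in ['a', 'b', 'e', 'd'] -> ['a', 'b', 'e', 'd']


Output: [2, 2, 3, 1, 1, 3, 2, 2, 1, 2, 0]


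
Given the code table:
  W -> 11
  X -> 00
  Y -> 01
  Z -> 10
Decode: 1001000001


Decoding:
10 -> Z
01 -> Y
00 -> X
00 -> X
01 -> Y


Result: ZYXXY


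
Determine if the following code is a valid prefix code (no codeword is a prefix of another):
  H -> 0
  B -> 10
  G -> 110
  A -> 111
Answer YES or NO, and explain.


Checking each pair (does one codeword prefix another?):
  H='0' vs B='10': no prefix
  H='0' vs G='110': no prefix
  H='0' vs A='111': no prefix
  B='10' vs H='0': no prefix
  B='10' vs G='110': no prefix
  B='10' vs A='111': no prefix
  G='110' vs H='0': no prefix
  G='110' vs B='10': no prefix
  G='110' vs A='111': no prefix
  A='111' vs H='0': no prefix
  A='111' vs B='10': no prefix
  A='111' vs G='110': no prefix
No violation found over all pairs.

YES -- this is a valid prefix code. No codeword is a prefix of any other codeword.


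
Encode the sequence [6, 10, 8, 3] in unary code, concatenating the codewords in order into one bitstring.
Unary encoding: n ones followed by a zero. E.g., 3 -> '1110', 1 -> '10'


Encode each number as n ones followed by a terminating 0:
  6 -> 1111110 (7 bits)
  10 -> 11111111110 (11 bits)
  8 -> 111111110 (9 bits)
  3 -> 1110 (4 bits)
Total length = 7 + 11 + 9 + 4 = 31 bits.

Unary([6, 10, 8, 3]) = 1111110111111111101111111101110 (31 bits)


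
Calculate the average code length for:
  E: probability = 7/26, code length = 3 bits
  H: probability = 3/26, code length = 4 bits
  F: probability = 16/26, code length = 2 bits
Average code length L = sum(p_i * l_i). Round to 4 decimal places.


Weighted contributions p_i * l_i:
  E: (7/26) * 3 = 21/26
  H: (3/26) * 4 = 12/26
  F: (16/26) * 2 = 32/26
Sum = (21 + 12 + 32)/26 = 65/26

L = 65/26 = 2.5000 bits/symbol


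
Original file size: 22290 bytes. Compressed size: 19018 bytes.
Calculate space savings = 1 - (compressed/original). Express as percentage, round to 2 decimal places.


ratio = compressed/original = 19018/22290 = 0.853208
savings = 1 - ratio = 1 - 0.853208 = 0.146792
as a percentage: 0.146792 * 100 = 14.68%

Space savings = 1 - 19018/22290 = 14.68%


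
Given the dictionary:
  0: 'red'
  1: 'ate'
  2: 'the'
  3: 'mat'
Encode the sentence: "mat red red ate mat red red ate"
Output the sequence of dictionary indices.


Look up each word in the dictionary:
  'mat' -> 3
  'red' -> 0
  'red' -> 0
  'ate' -> 1
  'mat' -> 3
  'red' -> 0
  'red' -> 0
  'ate' -> 1

Encoded: [3, 0, 0, 1, 3, 0, 0, 1]


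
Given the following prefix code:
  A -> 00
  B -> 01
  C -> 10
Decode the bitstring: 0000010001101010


Decoding step by step:
Bits 00 -> A
Bits 00 -> A
Bits 01 -> B
Bits 00 -> A
Bits 01 -> B
Bits 10 -> C
Bits 10 -> C
Bits 10 -> C


Decoded message: AABABCCC


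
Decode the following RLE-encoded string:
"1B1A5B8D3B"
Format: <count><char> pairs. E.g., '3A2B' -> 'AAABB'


Expanding each <count><char> pair:
  1B -> 'B'
  1A -> 'A'
  5B -> 'BBBBB'
  8D -> 'DDDDDDDD'
  3B -> 'BBB'

Decoded = BABBBBBDDDDDDDDBBB


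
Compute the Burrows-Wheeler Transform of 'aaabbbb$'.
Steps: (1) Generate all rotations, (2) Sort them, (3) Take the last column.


Rotations (sorted):
  0: $aaabbbb -> last char: b
  1: aaabbbb$ -> last char: $
  2: aabbbb$a -> last char: a
  3: abbbb$aa -> last char: a
  4: b$aaabbb -> last char: b
  5: bb$aaabb -> last char: b
  6: bbb$aaab -> last char: b
  7: bbbb$aaa -> last char: a


BWT = b$aabbba


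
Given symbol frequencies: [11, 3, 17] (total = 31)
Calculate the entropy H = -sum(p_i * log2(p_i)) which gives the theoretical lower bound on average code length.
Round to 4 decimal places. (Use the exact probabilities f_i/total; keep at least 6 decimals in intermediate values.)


Per-symbol terms -p_i * log2(p_i) with p_i = f_i/31:
  p = 11/31 = 0.354839: log2(p) = -1.494765, -p*log2(p) = 0.530400
  p = 3/31 = 0.096774: log2(p) = -3.369234, -p*log2(p) = 0.326055
  p = 17/31 = 0.548387: log2(p) = -0.866733, -p*log2(p) = 0.475305
H = 0.530400 + 0.326055 + 0.475305 = 1.331760

H = 1.3318 bits/symbol


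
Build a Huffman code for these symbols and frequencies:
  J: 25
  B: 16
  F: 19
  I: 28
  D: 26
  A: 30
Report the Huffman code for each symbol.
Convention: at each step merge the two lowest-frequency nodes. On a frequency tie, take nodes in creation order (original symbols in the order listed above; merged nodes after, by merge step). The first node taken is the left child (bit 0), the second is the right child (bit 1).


Huffman tree construction:
Step 1: Merge B(16) + F(19) = 35
Step 2: Merge J(25) + D(26) = 51
Step 3: Merge I(28) + A(30) = 58
Step 4: Merge (B+F)(35) + (J+D)(51) = 86
Step 5: Merge (I+A)(58) + ((B+F)+(J+D))(86) = 144
Read each symbol's code off the tree from the root (left child = 0, right child = 1).

Codes:
  J: 110 (length 3)
  B: 100 (length 3)
  F: 101 (length 3)
  I: 00 (length 2)
  D: 111 (length 3)
  A: 01 (length 2)
Average code length: 374/144 = 2.5972 bits/symbol


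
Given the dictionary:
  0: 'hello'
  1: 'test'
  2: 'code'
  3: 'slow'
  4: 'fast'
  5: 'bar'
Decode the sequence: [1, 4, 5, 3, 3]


Look up each index in the dictionary:
  1 -> 'test'
  4 -> 'fast'
  5 -> 'bar'
  3 -> 'slow'
  3 -> 'slow'

Decoded: "test fast bar slow slow"


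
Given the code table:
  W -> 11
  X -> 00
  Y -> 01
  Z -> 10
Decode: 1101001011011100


Decoding:
11 -> W
01 -> Y
00 -> X
10 -> Z
11 -> W
01 -> Y
11 -> W
00 -> X


Result: WYXZWYWX


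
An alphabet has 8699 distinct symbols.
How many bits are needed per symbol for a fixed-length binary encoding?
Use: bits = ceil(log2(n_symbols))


log2(8699) = 13.0866
Bracket: 2^13 = 8192 < 8699 <= 2^14 = 16384
So ceil(log2(8699)) = 14

bits = ceil(log2(8699)) = ceil(13.0866) = 14 bits


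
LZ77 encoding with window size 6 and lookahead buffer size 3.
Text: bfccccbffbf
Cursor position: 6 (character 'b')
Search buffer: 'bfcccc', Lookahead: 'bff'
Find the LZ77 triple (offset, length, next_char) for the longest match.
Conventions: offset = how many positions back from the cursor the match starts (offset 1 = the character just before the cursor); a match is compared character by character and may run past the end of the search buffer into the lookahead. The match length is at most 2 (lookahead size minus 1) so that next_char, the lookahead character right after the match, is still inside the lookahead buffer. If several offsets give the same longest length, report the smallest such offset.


Try each offset into the search buffer:
  offset=1 (pos 5, char 'c'): match length 0
  offset=2 (pos 4, char 'c'): match length 0
  offset=3 (pos 3, char 'c'): match length 0
  offset=4 (pos 2, char 'c'): match length 0
  offset=5 (pos 1, char 'f'): match length 0
  offset=6 (pos 0, char 'b'): match length 2
Longest match has length 2 at offset 6.
next_char = character at position 6 + 2 = 8 -> 'f'

Best match: offset=6, length=2 (matching 'bf' starting at position 0)
LZ77 triple: (6, 2, 'f')


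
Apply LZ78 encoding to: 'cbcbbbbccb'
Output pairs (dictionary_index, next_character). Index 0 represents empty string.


LZ78 encoding steps:
Dictionary: {0: ''}
Step 1: w='' (idx 0), next='c' -> output (0, 'c'), add 'c' as idx 1
Step 2: w='' (idx 0), next='b' -> output (0, 'b'), add 'b' as idx 2
Step 3: w='c' (idx 1), next='b' -> output (1, 'b'), add 'cb' as idx 3
Step 4: w='b' (idx 2), next='b' -> output (2, 'b'), add 'bb' as idx 4
Step 5: w='b' (idx 2), next='c' -> output (2, 'c'), add 'bc' as idx 5
Step 6: w='cb' (idx 3), end of input -> output (3, '')


Encoded: [(0, 'c'), (0, 'b'), (1, 'b'), (2, 'b'), (2, 'c'), (3, '')]


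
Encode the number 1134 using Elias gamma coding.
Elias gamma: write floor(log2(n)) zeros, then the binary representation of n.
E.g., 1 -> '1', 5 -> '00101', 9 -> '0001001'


num_bits = floor(log2(1134)) + 1 = 11
leading_zeros = num_bits - 1 = 10
binary(1134) = 10001101110

Elias gamma(1134) = '0000000000' + '10001101110' = 000000000010001101110 (21 bits)


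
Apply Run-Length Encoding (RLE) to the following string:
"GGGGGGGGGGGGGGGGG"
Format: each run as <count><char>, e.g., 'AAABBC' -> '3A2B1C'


Scanning runs left to right:
  i=0: run of 'G' x 17 -> '17G'

RLE = 17G


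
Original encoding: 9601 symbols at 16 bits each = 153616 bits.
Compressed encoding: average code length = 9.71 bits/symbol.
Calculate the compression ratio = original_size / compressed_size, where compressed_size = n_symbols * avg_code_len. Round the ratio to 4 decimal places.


original_size = n_symbols * orig_bits = 9601 * 16 = 153616 bits
compressed_size = n_symbols * avg_code_len = 9601 * 9.71 = 93225.71 bits
ratio = original_size / compressed_size = 153616 / 93225.71 = 1.6478

Compression ratio = 1.6478


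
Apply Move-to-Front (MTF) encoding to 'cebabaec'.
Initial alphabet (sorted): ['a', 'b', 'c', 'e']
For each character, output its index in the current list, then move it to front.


MTF encoding:
'c': index 2 in ['a', 'b', 'c', 'e'] -> ['c', 'a', 'b', 'e']
'e': index 3 in ['c', 'a', 'b', 'e'] -> ['e', 'c', 'a', 'b']
'b': index 3 in ['e', 'c', 'a', 'b'] -> ['b', 'e', 'c', 'a']
'a': index 3 in ['b', 'e', 'c', 'a'] -> ['a', 'b', 'e', 'c']
'b': index 1 in ['a', 'b', 'e', 'c'] -> ['b', 'a', 'e', 'c']
'a': index 1 in ['b', 'a', 'e', 'c'] -> ['a', 'b', 'e', 'c']
'e': index 2 in ['a', 'b', 'e', 'c'] -> ['e', 'a', 'b', 'c']
'c': index 3 in ['e', 'a', 'b', 'c'] -> ['c', 'e', 'a', 'b']


Output: [2, 3, 3, 3, 1, 1, 2, 3]


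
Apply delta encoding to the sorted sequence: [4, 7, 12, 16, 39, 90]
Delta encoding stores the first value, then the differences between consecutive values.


First value: 4
Deltas:
  7 - 4 = 3
  12 - 7 = 5
  16 - 12 = 4
  39 - 16 = 23
  90 - 39 = 51


Delta encoded: [4, 3, 5, 4, 23, 51]


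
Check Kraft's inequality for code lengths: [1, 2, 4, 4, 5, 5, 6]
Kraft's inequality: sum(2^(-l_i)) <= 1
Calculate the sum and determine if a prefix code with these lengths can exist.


Sum = 2^(-1) + 2^(-2) + 2^(-4) + 2^(-4) + 2^(-5) + 2^(-5) + 2^(-6)
    = 0.5 + 0.25 + 0.0625 + 0.0625 + 0.03125 + 0.03125 + 0.015625
    = 61/64 = 0.953125
Since 0.953125 <= 1, Kraft's inequality IS satisfied.
A prefix code with these lengths CAN exist.

Kraft sum = 0.953125. Satisfied.


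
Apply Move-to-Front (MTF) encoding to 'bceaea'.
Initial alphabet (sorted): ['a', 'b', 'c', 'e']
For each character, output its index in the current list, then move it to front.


MTF encoding:
'b': index 1 in ['a', 'b', 'c', 'e'] -> ['b', 'a', 'c', 'e']
'c': index 2 in ['b', 'a', 'c', 'e'] -> ['c', 'b', 'a', 'e']
'e': index 3 in ['c', 'b', 'a', 'e'] -> ['e', 'c', 'b', 'a']
'a': index 3 in ['e', 'c', 'b', 'a'] -> ['a', 'e', 'c', 'b']
'e': index 1 in ['a', 'e', 'c', 'b'] -> ['e', 'a', 'c', 'b']
'a': index 1 in ['e', 'a', 'c', 'b'] -> ['a', 'e', 'c', 'b']


Output: [1, 2, 3, 3, 1, 1]


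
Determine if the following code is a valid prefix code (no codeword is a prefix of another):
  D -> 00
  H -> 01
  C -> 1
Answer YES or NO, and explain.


Checking each pair (does one codeword prefix another?):
  D='00' vs H='01': no prefix
  D='00' vs C='1': no prefix
  H='01' vs D='00': no prefix
  H='01' vs C='1': no prefix
  C='1' vs D='00': no prefix
  C='1' vs H='01': no prefix
No violation found over all pairs.

YES -- this is a valid prefix code. No codeword is a prefix of any other codeword.


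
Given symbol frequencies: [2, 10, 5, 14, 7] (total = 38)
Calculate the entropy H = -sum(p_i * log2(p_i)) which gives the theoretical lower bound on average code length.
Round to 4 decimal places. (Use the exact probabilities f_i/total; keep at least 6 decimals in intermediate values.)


Per-symbol terms -p_i * log2(p_i) with p_i = f_i/38:
  p = 2/38 = 0.052632: log2(p) = -4.247928, -p*log2(p) = 0.223575
  p = 10/38 = 0.263158: log2(p) = -1.925999, -p*log2(p) = 0.506842
  p = 5/38 = 0.131579: log2(p) = -2.925999, -p*log2(p) = 0.385000
  p = 14/38 = 0.368421: log2(p) = -1.440573, -p*log2(p) = 0.530737
  p = 7/38 = 0.184211: log2(p) = -2.440573, -p*log2(p) = 0.449579
H = 0.223575 + 0.506842 + 0.385000 + 0.530737 + 0.449579 = 2.095733

H = 2.0957 bits/symbol


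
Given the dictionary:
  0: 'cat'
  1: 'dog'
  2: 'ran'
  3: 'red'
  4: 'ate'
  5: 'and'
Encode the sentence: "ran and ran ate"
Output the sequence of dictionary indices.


Look up each word in the dictionary:
  'ran' -> 2
  'and' -> 5
  'ran' -> 2
  'ate' -> 4

Encoded: [2, 5, 2, 4]


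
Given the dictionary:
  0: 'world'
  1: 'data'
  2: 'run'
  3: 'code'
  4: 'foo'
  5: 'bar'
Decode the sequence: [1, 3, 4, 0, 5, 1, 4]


Look up each index in the dictionary:
  1 -> 'data'
  3 -> 'code'
  4 -> 'foo'
  0 -> 'world'
  5 -> 'bar'
  1 -> 'data'
  4 -> 'foo'

Decoded: "data code foo world bar data foo"


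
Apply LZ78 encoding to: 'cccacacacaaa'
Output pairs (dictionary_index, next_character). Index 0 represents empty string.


LZ78 encoding steps:
Dictionary: {0: ''}
Step 1: w='' (idx 0), next='c' -> output (0, 'c'), add 'c' as idx 1
Step 2: w='c' (idx 1), next='c' -> output (1, 'c'), add 'cc' as idx 2
Step 3: w='' (idx 0), next='a' -> output (0, 'a'), add 'a' as idx 3
Step 4: w='c' (idx 1), next='a' -> output (1, 'a'), add 'ca' as idx 4
Step 5: w='ca' (idx 4), next='c' -> output (4, 'c'), add 'cac' as idx 5
Step 6: w='a' (idx 3), next='a' -> output (3, 'a'), add 'aa' as idx 6
Step 7: w='a' (idx 3), end of input -> output (3, '')


Encoded: [(0, 'c'), (1, 'c'), (0, 'a'), (1, 'a'), (4, 'c'), (3, 'a'), (3, '')]


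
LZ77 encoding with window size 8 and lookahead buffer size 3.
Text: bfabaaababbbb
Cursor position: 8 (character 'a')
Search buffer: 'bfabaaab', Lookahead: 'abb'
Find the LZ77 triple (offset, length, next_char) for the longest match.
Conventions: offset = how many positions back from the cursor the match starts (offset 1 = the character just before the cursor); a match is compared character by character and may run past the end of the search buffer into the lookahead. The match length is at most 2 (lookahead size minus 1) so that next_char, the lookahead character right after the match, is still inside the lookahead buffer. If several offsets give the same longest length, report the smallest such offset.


Try each offset into the search buffer:
  offset=1 (pos 7, char 'b'): match length 0
  offset=2 (pos 6, char 'a'): match length 2
  offset=3 (pos 5, char 'a'): match length 1
  offset=4 (pos 4, char 'a'): match length 1
  offset=5 (pos 3, char 'b'): match length 0
  offset=6 (pos 2, char 'a'): match length 2
  offset=7 (pos 1, char 'f'): match length 0
  offset=8 (pos 0, char 'b'): match length 0
Longest match has length 2, found at offsets 2, 6; take the smallest, offset 2.
next_char = character at position 8 + 2 = 10 -> 'b'

Best match: offset=2, length=2 (matching 'ab' starting at position 6)
LZ77 triple: (2, 2, 'b')


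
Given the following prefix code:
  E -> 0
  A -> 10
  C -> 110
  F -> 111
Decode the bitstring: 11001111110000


Decoding step by step:
Bits 110 -> C
Bits 0 -> E
Bits 111 -> F
Bits 111 -> F
Bits 0 -> E
Bits 0 -> E
Bits 0 -> E
Bits 0 -> E


Decoded message: CEFFEEEE


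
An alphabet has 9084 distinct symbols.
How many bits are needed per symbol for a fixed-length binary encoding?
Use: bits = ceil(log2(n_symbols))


log2(9084) = 13.1491
Bracket: 2^13 = 8192 < 9084 <= 2^14 = 16384
So ceil(log2(9084)) = 14

bits = ceil(log2(9084)) = ceil(13.1491) = 14 bits


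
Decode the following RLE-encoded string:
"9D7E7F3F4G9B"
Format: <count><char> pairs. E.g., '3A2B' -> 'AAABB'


Expanding each <count><char> pair:
  9D -> 'DDDDDDDDD'
  7E -> 'EEEEEEE'
  7F -> 'FFFFFFF'
  3F -> 'FFF'
  4G -> 'GGGG'
  9B -> 'BBBBBBBBB'

Decoded = DDDDDDDDDEEEEEEEFFFFFFFFFFGGGGBBBBBBBBB


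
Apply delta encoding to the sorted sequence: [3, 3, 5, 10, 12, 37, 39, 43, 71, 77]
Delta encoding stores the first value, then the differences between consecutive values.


First value: 3
Deltas:
  3 - 3 = 0
  5 - 3 = 2
  10 - 5 = 5
  12 - 10 = 2
  37 - 12 = 25
  39 - 37 = 2
  43 - 39 = 4
  71 - 43 = 28
  77 - 71 = 6


Delta encoded: [3, 0, 2, 5, 2, 25, 2, 4, 28, 6]


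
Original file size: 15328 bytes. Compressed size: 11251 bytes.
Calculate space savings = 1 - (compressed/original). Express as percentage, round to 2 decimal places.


ratio = compressed/original = 11251/15328 = 0.734016
savings = 1 - ratio = 1 - 0.734016 = 0.265984
as a percentage: 0.265984 * 100 = 26.6%

Space savings = 1 - 11251/15328 = 26.6%


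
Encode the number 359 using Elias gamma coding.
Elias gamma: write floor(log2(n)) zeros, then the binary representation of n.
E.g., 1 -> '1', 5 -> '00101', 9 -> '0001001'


num_bits = floor(log2(359)) + 1 = 9
leading_zeros = num_bits - 1 = 8
binary(359) = 101100111

Elias gamma(359) = '00000000' + '101100111' = 00000000101100111 (17 bits)


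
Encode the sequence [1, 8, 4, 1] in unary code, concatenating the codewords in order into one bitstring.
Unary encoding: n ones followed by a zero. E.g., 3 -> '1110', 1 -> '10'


Encode each number as n ones followed by a terminating 0:
  1 -> 10 (2 bits)
  8 -> 111111110 (9 bits)
  4 -> 11110 (5 bits)
  1 -> 10 (2 bits)
Total length = 2 + 9 + 5 + 2 = 18 bits.

Unary([1, 8, 4, 1]) = 101111111101111010 (18 bits)


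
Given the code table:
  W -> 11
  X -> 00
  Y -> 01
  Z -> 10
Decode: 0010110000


Decoding:
00 -> X
10 -> Z
11 -> W
00 -> X
00 -> X


Result: XZWXX


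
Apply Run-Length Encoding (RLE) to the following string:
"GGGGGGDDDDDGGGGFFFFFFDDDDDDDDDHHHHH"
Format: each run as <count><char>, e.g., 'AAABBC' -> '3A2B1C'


Scanning runs left to right:
  i=0: run of 'G' x 6 -> '6G'
  i=6: run of 'D' x 5 -> '5D'
  i=11: run of 'G' x 4 -> '4G'
  i=15: run of 'F' x 6 -> '6F'
  i=21: run of 'D' x 9 -> '9D'
  i=30: run of 'H' x 5 -> '5H'

RLE = 6G5D4G6F9D5H


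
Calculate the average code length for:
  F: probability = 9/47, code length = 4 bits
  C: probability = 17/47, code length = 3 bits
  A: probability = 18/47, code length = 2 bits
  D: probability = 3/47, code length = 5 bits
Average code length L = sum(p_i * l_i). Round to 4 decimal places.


Weighted contributions p_i * l_i:
  F: (9/47) * 4 = 36/47
  C: (17/47) * 3 = 51/47
  A: (18/47) * 2 = 36/47
  D: (3/47) * 5 = 15/47
Sum = (36 + 51 + 36 + 15)/47 = 138/47

L = 138/47 = 2.9362 bits/symbol


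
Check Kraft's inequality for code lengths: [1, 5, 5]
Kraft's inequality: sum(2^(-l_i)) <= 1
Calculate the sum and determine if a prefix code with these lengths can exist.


Sum = 2^(-1) + 2^(-5) + 2^(-5)
    = 0.5 + 0.03125 + 0.03125
    = 18/32 = 0.5625
Since 0.5625 <= 1, Kraft's inequality IS satisfied.
A prefix code with these lengths CAN exist.

Kraft sum = 0.5625. Satisfied.


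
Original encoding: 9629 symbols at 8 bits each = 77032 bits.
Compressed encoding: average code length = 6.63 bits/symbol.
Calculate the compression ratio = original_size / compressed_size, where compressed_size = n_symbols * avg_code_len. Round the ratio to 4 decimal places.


original_size = n_symbols * orig_bits = 9629 * 8 = 77032 bits
compressed_size = n_symbols * avg_code_len = 9629 * 6.63 = 63840.27 bits
ratio = original_size / compressed_size = 77032 / 63840.27 = 1.2066

Compression ratio = 1.2066


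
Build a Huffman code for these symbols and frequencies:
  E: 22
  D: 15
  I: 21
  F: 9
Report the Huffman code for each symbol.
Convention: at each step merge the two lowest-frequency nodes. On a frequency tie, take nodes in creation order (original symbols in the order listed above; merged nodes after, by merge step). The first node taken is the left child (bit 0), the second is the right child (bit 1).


Huffman tree construction:
Step 1: Merge F(9) + D(15) = 24
Step 2: Merge I(21) + E(22) = 43
Step 3: Merge (F+D)(24) + (I+E)(43) = 67
Read each symbol's code off the tree from the root (left child = 0, right child = 1).

Codes:
  E: 11 (length 2)
  D: 01 (length 2)
  I: 10 (length 2)
  F: 00 (length 2)
Average code length: 134/67 = 2.0000 bits/symbol


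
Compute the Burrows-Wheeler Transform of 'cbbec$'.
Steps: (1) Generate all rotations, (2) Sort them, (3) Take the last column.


Rotations (sorted):
  0: $cbbec -> last char: c
  1: bbec$c -> last char: c
  2: bec$cb -> last char: b
  3: c$cbbe -> last char: e
  4: cbbec$ -> last char: $
  5: ec$cbb -> last char: b


BWT = ccbe$b


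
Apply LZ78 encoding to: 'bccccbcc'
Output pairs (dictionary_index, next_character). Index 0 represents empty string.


LZ78 encoding steps:
Dictionary: {0: ''}
Step 1: w='' (idx 0), next='b' -> output (0, 'b'), add 'b' as idx 1
Step 2: w='' (idx 0), next='c' -> output (0, 'c'), add 'c' as idx 2
Step 3: w='c' (idx 2), next='c' -> output (2, 'c'), add 'cc' as idx 3
Step 4: w='c' (idx 2), next='b' -> output (2, 'b'), add 'cb' as idx 4
Step 5: w='cc' (idx 3), end of input -> output (3, '')


Encoded: [(0, 'b'), (0, 'c'), (2, 'c'), (2, 'b'), (3, '')]


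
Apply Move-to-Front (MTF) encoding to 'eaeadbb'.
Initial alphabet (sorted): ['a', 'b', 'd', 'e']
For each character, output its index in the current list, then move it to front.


MTF encoding:
'e': index 3 in ['a', 'b', 'd', 'e'] -> ['e', 'a', 'b', 'd']
'a': index 1 in ['e', 'a', 'b', 'd'] -> ['a', 'e', 'b', 'd']
'e': index 1 in ['a', 'e', 'b', 'd'] -> ['e', 'a', 'b', 'd']
'a': index 1 in ['e', 'a', 'b', 'd'] -> ['a', 'e', 'b', 'd']
'd': index 3 in ['a', 'e', 'b', 'd'] -> ['d', 'a', 'e', 'b']
'b': index 3 in ['d', 'a', 'e', 'b'] -> ['b', 'd', 'a', 'e']
'b': index 0 in ['b', 'd', 'a', 'e'] -> ['b', 'd', 'a', 'e']


Output: [3, 1, 1, 1, 3, 3, 0]
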